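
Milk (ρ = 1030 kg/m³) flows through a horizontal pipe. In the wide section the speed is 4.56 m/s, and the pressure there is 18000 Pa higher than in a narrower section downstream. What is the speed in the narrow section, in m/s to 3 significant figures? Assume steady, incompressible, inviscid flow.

Along the level pipe P + ½ρv² is conserved, hence v₂² = v₁² + 2(P₁ − P₂)/ρ.
v₂ = √(4.56² + 2·18000/1030) = √(20.8 + 35.0) = 7.47 m/s.

v₂ ≈ 7.47 m/s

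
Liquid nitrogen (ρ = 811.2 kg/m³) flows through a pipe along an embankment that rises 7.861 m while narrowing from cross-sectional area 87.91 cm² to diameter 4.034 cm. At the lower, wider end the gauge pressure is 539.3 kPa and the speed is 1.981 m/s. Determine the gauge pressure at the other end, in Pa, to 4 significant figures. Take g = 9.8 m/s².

403100 Pa

Mass conservation (A₁v₁ = A₂v₂) gives v₂ = 1.981 × 87.91/12.78 = 13.63 m/s.
Energy conservation along the streamline gives P₂ = P₁ − ½ρ(v₂² − v₁²) − ρg(h₂ − h₁).
P₂ = 539300 + ½·811.2·(1.981² − 13.63²) − 811.2·9.8·(+7.861) = 539300 + (-73710) − (62490) = 403100 Pa.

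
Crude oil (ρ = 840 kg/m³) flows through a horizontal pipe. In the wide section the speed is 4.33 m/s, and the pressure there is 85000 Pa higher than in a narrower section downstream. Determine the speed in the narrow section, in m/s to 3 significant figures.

v₂ ≈ 14.9 m/s

Along the level pipe P + ½ρv² is conserved, hence v₂² = v₁² + 2(P₁ − P₂)/ρ.
v₂ = √(4.33² + 2·85000/840) = √(18.7 + 202) = 14.9 m/s.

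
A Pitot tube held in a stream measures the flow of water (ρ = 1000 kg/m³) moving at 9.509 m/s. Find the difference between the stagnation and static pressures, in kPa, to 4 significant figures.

At the stagnation point the flow is brought to rest, so Bernoulli gives P_stag − P_static = ½ρv².
ΔP = ½·1000·9.509² = 45210 Pa.

ΔP ≈ 45.21 kPa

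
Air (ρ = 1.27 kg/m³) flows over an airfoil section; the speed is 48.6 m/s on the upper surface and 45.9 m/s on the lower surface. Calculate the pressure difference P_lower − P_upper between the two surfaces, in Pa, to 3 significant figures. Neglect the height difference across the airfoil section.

ΔP = 162 Pa

Bernoulli (same height): P_lower − P_upper = ½ρ(v_upper² − v_lower²).
ΔP = ½·1.27·(48.6² − 45.9²) = 162 Pa.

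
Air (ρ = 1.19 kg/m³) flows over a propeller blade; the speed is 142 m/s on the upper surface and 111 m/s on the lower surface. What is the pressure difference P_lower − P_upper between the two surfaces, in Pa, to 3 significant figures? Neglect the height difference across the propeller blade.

Bernoulli (same height): P_lower − P_upper = ½ρ(v_upper² − v_lower²).
ΔP = ½·1.19·(142² − 111²) = 4670 Pa.

ΔP ≈ 4670 Pa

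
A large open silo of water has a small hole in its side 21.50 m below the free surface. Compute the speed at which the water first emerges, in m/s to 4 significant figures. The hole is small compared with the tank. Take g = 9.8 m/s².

With the surface at rest and both surface and jet at atmospheric pressure, Bernoulli gives ρg h = ½ρv², so v = √(2gh) = √(2·9.8·21.50) = 20.53 m/s.

20.53 m/s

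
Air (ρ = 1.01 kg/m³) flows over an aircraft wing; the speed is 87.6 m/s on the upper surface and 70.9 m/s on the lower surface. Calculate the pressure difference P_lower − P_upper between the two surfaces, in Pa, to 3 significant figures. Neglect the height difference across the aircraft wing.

Bernoulli (same height): P_lower − P_upper = ½ρ(v_upper² − v_lower²).
ΔP = ½·1.01·(87.6² − 70.9²) = 1340 Pa.

1340 Pa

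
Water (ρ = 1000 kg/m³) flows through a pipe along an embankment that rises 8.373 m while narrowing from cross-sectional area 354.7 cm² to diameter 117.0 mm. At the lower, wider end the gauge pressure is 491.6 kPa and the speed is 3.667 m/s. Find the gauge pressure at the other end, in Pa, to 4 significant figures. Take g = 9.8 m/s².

P₂ ≈ 343100 Pa

Mass conservation (A₁v₁ = A₂v₂) gives v₂ = 3.667 × 354.7/107.5 = 12.10 m/s.
Applying Bernoulli between the two ends and solving for P₂: P₂ = P₁ + ½ρ(v₁² − v₂²) − ρgΔh.
P₂ = 491600 + ½·1000·(3.667² − 12.10²) − 1000·9.8·(+8.373) = 491600 + (-66460) − (82060) = 343100 Pa.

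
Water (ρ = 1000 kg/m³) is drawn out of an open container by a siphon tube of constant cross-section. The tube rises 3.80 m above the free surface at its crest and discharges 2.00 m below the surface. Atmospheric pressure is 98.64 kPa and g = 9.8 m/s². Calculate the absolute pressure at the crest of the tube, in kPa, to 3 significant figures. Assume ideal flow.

P_top ≈ 41.8 kPa

From the surface to the outlet (both open to atmosphere, surface at rest): v = √(2g·h_out) = √(2·9.8·2.00) = 6.26 m/s.
Continuity keeps v the same throughout the tube; from surface to crest, P_atm + 0 = P_top + ½ρv² + ρg·h_top.
P_top = 98640 − ½·1000·6.26² − 1000·9.8·3.80 = 41800 Pa.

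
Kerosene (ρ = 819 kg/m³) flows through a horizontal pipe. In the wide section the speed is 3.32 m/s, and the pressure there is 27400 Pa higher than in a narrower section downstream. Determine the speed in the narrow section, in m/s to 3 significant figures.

v₂ ≈ 8.83 m/s

With h₁ = h₂, rearranging Bernoulli gives v₂ = √(v₁² + 2ΔP/ρ).
v₂ = √(3.32² + 2·27400/819) = √(11.0 + 66.9) = 8.83 m/s.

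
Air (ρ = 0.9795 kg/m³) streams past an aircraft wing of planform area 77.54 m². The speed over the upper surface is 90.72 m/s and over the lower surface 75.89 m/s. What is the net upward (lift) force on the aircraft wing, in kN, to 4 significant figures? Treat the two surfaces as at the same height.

F ≈ 93.83 kN

From P + ½ρv² = const at equal height, P_low − P_up = ½ρ(v_up² − v_low²).
ΔP = ½·0.9795·(90.72² − 75.89²) = 1210 Pa.
Lift = ΔP · A = 1210 × 77.54 = 93830 N.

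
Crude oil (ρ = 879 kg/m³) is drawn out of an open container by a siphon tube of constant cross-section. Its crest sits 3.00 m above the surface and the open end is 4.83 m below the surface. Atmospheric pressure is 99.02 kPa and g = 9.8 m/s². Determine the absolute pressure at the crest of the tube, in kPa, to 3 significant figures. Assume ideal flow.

31.6 kPa

From the surface to the outlet (both open to atmosphere, surface at rest): v = √(2g·h_out) = √(2·9.8·4.83) = 9.73 m/s.
With constant cross-section the crest speed equals v; applying Bernoulli from the surface up to the crest, P_top = P_atm − ½ρv² − ρg·h_top.
P_top = 99020 − ½·879·9.73² − 879·9.8·3.00 = 31600 Pa.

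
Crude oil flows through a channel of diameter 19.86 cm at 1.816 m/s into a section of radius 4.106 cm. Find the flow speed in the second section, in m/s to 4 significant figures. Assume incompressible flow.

v₂ ≈ 10.62 m/s

By continuity, v₂ = v₁·A₁/A₂ = 1.816·(309.8/52.96) = 10.62 m/s.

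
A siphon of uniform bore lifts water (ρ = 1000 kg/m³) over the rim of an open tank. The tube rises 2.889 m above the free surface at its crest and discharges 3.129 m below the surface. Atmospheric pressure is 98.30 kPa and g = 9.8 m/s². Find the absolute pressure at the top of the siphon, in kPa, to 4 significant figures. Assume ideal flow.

Bernoulli surface→outlet gives ½v² = g·h_out, so v = √(2·9.8·3.129) = 7.831 m/s.
With constant cross-section the crest speed equals v; applying Bernoulli from the surface up to the crest, P_top = P_atm − ½ρv² − ρg·h_top.
P_top = 98300 − ½·1000·7.831² − 1000·9.8·2.889 = 39320 Pa.

39.32 kPa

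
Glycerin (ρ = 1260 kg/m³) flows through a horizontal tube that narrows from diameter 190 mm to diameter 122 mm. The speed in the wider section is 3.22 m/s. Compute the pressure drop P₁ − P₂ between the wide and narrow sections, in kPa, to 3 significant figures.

ΔP ≈ 31.9 kPa

Continuity gives A₁v₁ = A₂v₂, so v₂ = (284 cm²)/(117 cm²) × 3.22 m/s = 7.81 m/s.
With no height change, Bernoulli's equation is P₁ + ½ρv₁² = P₂ + ½ρv₂².
P₁ − P₂ = ½·1260·(7.81² − 3.22²) = ½·1260·50.6 = 31900 Pa.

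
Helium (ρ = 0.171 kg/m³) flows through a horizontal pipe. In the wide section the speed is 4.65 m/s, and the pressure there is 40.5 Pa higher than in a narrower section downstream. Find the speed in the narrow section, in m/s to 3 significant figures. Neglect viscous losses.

Horizontal Bernoulli: P₁ + ½ρv₁² = P₂ + ½ρv₂², so v₂² = v₁² + 2(P₁ − P₂)/ρ.
v₂ = √(4.65² + 2·40.5/0.171) = √(21.6 + 474) = 22.3 m/s.

v₂ ≈ 22.3 m/s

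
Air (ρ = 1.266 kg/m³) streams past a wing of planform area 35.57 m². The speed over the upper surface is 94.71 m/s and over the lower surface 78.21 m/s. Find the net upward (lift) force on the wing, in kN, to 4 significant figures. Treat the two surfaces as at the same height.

64.24 kN

From P + ½ρv² = const at equal height, P_low − P_up = ½ρ(v_up² − v_low²).
ΔP = ½·1.266·(94.71² − 78.21²) = 1806 Pa.
Lift = ΔP · A = 1806 × 35.57 = 64240 N.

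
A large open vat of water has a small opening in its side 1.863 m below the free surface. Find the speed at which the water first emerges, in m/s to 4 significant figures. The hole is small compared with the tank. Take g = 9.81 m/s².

With the surface at rest and both surface and jet at atmospheric pressure, Bernoulli gives ρg h = ½ρv², so v = √(2gh) = √(2·9.81·1.863) = 6.046 m/s.

v = 6.046 m/s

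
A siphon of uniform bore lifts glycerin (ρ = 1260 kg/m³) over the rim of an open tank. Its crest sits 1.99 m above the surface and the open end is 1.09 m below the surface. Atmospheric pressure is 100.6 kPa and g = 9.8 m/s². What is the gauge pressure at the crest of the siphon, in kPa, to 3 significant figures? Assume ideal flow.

Bernoulli surface→outlet gives ½v² = g·h_out, so v = √(2·9.8·1.09) = 4.62 m/s.
With constant cross-section the crest speed equals v; applying Bernoulli from the surface up to the crest, P_top = P_atm − ½ρv² − ρg·h_top.
P_top = 100600 − ½·1260·4.62² − 1260·9.8·1.99 = 62600 Pa. So P_gauge = P_top − P_atm = -38000 Pa.

P_gauge = -38.0 kPa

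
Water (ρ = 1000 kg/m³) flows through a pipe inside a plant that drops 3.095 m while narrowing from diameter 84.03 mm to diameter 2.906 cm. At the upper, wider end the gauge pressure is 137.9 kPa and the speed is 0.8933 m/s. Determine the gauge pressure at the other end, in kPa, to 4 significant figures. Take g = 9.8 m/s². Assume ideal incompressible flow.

P₂ ≈ 140.7 kPa

The volume flow rate is constant, so v₂ = (A₁/A₂)v₁ = (55.46/6.633)·0.8933 = 7.469 m/s.
Applying Bernoulli between the two ends and solving for P₂: P₂ = P₁ + ½ρ(v₁² − v₂²) − ρgΔh.
P₂ = 137900 + ½·1000·(0.8933² − 7.469²) − 1000·9.8·(−3.095) = 137900 + (-27500) − (-30330) = 140700 Pa.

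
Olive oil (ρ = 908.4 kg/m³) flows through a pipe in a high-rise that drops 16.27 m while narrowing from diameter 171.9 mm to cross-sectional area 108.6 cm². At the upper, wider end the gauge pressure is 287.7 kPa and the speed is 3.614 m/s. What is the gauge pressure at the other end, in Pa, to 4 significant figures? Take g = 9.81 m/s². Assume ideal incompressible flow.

Continuity gives A₁v₁ = A₂v₂, so v₂ = (232.1 cm²)/(108.6 cm²) × 3.614 m/s = 7.723 m/s.
Applying Bernoulli between the two ends and solving for P₂: P₂ = P₁ + ½ρ(v₁² − v₂²) − ρgΔh.
P₂ = 287700 + ½·908.4·(3.614² − 7.723²) − 908.4·9.81·(−16.27) = 287700 + (-21160) − (-145000) = 411500 Pa.

P₂ ≈ 411500 Pa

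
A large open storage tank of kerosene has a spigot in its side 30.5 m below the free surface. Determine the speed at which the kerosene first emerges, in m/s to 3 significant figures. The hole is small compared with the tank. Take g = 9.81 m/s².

v ≈ 24.5 m/s

With the surface at rest and both surface and jet at atmospheric pressure, Bernoulli gives ρg h = ½ρv², so v = √(2gh) = √(2·9.81·30.5) = 24.5 m/s.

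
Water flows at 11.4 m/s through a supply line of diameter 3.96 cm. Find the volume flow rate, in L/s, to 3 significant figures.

Q = A·v = 0.00123 m² × 11.4 m/s = 0.0140 m³/s.
Converting: 0.0140 m³/s × 1000 = 14.0 L/s.

Q ≈ 14.0 L/s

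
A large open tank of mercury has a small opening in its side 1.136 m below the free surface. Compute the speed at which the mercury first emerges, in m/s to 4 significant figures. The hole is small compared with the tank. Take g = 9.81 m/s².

Bernoulli from surface to hole (P equal, v_surface ≈ 0): v = √(2gh) = √(2×9.81×1.136) = 4.721 m/s.

v ≈ 4.721 m/s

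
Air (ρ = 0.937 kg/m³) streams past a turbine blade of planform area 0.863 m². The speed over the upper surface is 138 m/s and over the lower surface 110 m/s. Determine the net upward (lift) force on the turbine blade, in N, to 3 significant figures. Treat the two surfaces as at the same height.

F ≈ 2810 N

From P + ½ρv² = const at equal height, P_low − P_up = ½ρ(v_up² − v_low²).
ΔP = ½·0.937·(138² − 110²) = 3250 Pa.
Lift = ΔP · A = 3250 × 0.863 = 2810 N.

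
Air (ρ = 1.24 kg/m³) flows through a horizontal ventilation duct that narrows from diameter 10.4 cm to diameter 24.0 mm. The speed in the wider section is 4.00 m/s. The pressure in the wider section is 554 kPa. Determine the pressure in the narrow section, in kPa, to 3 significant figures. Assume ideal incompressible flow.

P₂ ≈ 551 kPa

By continuity, v₂ = v₁·A₁/A₂ = 4.00·(84.9/4.52) = 75.1 m/s.
Bernoulli (h₁ = h₂): P₁ − P₂ = ½ρ(v₂² − v₁²).
P₂ = P₁ − ½ρ(v₂² − v₁²) = 554000 − ½·1.24·(75.1² − 4.00²) = 554000 − 3490 = 551000 Pa.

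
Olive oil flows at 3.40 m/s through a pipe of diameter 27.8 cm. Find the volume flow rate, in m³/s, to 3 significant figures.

Q = A·v = 0.0607 m² × 3.40 m/s = 0.206 m³/s.

Q ≈ 0.206 m³/s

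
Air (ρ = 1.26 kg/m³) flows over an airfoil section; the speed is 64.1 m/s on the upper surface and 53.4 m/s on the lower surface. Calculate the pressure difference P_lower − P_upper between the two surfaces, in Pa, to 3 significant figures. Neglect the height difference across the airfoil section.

Bernoulli (same height): P_lower − P_upper = ½ρ(v_upper² − v_lower²).
ΔP = ½·1.26·(64.1² − 53.4²) = 792 Pa.

792 Pa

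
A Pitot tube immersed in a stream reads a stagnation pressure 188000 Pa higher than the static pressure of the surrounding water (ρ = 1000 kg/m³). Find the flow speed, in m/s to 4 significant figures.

v ≈ 19.39 m/s

The dynamic pressure equals the rise in static pressure at the stagnation point: ΔP = ½ρv².
v = √(2ΔP/ρ) = √(2·188000/1000) = 19.39 m/s.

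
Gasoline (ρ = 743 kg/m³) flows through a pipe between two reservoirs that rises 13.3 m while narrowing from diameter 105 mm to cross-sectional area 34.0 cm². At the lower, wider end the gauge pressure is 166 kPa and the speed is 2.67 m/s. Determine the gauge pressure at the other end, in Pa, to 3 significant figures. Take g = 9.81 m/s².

P₂ ≈ 54500 Pa

The volume flow rate is constant, so v₂ = (A₁/A₂)v₁ = (86.6/34.0)·2.67 = 6.80 m/s.
Bernoulli: P₁ + ½ρv₁² + ρg h₁ = P₂ + ½ρv₂² + ρg h₂, so P₂ = P₁ + ½ρ(v₁² − v₂²) − ρg(h₂ − h₁).
P₂ = 166000 + ½·743·(2.67² − 6.80²) − 743·9.81·(+13.3) = 166000 + (-14500) − (96900) = 54500 Pa.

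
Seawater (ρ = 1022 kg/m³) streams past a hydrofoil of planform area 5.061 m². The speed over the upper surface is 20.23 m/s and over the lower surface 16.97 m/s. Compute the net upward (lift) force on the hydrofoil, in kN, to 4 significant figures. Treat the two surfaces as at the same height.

313.6 kN

From P + ½ρv² = const at equal height, P_low − P_up = ½ρ(v_up² − v_low²).
ΔP = ½·1022·(20.23² − 16.97²) = 61970 Pa.
Lift = ΔP · A = 61970 × 5.061 = 313600 N.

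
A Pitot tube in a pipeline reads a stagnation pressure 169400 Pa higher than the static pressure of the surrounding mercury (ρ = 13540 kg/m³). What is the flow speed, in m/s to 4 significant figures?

5.002 m/s

Bernoulli between the free stream and the stagnation point: ½ρv² = P_stag − P_static.
v = √(2ΔP/ρ) = √(2·169400/13540) = 5.002 m/s.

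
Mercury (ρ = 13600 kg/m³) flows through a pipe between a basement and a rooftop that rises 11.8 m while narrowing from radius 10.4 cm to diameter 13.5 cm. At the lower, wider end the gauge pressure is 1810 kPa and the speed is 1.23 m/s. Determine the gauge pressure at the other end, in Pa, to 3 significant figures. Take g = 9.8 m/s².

190000 Pa

The volume flow rate is constant, so v₂ = (A₁/A₂)v₁ = (340/143)·1.23 = 2.92 m/s.
Bernoulli: P₁ + ½ρv₁² + ρg h₁ = P₂ + ½ρv₂² + ρg h₂, so P₂ = P₁ + ½ρ(v₁² − v₂²) − ρg(h₂ − h₁).
P₂ = 1810000 + ½·13600·(1.23² − 2.92²) − 13600·9.8·(+11.8) = 1810000 + (-47700) − (1570000) = 190000 Pa.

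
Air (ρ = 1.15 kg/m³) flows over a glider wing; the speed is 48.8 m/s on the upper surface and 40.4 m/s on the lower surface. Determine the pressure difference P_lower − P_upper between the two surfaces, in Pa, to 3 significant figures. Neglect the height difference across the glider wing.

ΔP ≈ 431 Pa

The pressure is lower where the speed is higher: ΔP = ½ρ(v_up² − v_low²).
ΔP = ½·1.15·(48.8² − 40.4²) = 431 Pa.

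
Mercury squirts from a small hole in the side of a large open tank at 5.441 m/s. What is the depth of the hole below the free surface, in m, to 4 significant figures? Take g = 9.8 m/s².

h ≈ 1.510 m

Inverting v = √(2gh) gives h = v² / 2g.
h = 5.441²/(2·9.8) = 29.60/19.60 = 1.510 m.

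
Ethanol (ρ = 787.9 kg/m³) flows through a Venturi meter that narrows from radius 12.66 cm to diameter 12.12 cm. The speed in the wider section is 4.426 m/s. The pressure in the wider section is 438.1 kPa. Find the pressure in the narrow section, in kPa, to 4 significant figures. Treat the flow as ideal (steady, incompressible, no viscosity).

By continuity, v₂ = v₁·A₁/A₂ = 4.426·(503.5/115.4) = 19.32 m/s.
Bernoulli (h₁ = h₂): P₁ − P₂ = ½ρ(v₂² − v₁²).
P₂ = P₁ − ½ρ(v₂² − v₁²) = 438100 − ½·787.9·(19.32² − 4.426²) = 438100 − 139300 = 298800 Pa.

P₂ ≈ 298.8 kPa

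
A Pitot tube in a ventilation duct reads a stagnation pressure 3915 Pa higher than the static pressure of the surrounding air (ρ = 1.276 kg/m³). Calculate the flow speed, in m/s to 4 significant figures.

v ≈ 78.33 m/s

The dynamic pressure equals the rise in static pressure at the stagnation point: ΔP = ½ρv².
v = √(2ΔP/ρ) = √(2·3915/1.276) = 78.33 m/s.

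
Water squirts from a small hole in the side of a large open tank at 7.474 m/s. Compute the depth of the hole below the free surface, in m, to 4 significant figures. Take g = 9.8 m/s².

Torricelli: v = √(2gh), so h = v²/(2g).
h = 7.474²/(2·9.8) = 55.86/19.60 = 2.850 m.

2.850 m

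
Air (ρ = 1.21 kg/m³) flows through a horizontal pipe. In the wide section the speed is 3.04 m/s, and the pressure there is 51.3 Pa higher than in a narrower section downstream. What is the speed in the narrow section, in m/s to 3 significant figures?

Horizontal Bernoulli: P₁ + ½ρv₁² = P₂ + ½ρv₂², so v₂² = v₁² + 2(P₁ − P₂)/ρ.
v₂ = √(3.04² + 2·51.3/1.21) = √(9.24 + 84.8) = 9.70 m/s.

9.70 m/s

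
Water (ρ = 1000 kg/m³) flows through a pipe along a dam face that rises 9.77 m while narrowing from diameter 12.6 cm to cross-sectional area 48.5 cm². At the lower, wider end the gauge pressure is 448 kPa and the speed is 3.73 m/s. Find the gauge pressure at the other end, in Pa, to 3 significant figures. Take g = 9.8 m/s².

313000 Pa

The volume flow rate is constant, so v₂ = (A₁/A₂)v₁ = (125/48.5)·3.73 = 9.59 m/s.
Bernoulli: P₁ + ½ρv₁² + ρg h₁ = P₂ + ½ρv₂² + ρg h₂, so P₂ = P₁ + ½ρ(v₁² − v₂²) − ρg(h₂ − h₁).
P₂ = 448000 + ½·1000·(3.73² − 9.59²) − 1000·9.8·(+9.77) = 448000 + (-39000) − (95700) = 313000 Pa.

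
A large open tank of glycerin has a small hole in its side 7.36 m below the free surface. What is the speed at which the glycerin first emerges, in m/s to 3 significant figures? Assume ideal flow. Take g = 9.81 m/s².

v = 12.0 m/s

The surface is effectively still and both ends are open, so ½v² = gh and v = √(2·9.81·7.36) = 12.0 m/s.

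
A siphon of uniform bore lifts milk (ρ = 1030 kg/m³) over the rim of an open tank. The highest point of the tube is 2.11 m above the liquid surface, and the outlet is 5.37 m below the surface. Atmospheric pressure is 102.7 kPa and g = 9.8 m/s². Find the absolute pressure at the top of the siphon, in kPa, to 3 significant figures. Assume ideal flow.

From the surface to the outlet (both open to atmosphere, surface at rest): v = √(2g·h_out) = √(2·9.8·5.37) = 10.3 m/s.
With constant cross-section the crest speed equals v; applying Bernoulli from the surface up to the crest, P_top = P_atm − ½ρv² − ρg·h_top.
P_top = 102700 − ½·1030·10.3² − 1030·9.8·2.11 = 27200 Pa.

P_top ≈ 27.2 kPa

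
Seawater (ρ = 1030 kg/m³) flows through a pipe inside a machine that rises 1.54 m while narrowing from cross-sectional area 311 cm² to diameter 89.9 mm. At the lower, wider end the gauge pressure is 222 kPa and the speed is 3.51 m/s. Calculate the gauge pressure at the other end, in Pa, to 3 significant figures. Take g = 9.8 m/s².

By continuity, v₂ = v₁·A₁/A₂ = 3.51·(311/63.5) = 17.2 m/s.
Energy conservation along the streamline gives P₂ = P₁ − ½ρ(v₂² − v₁²) − ρg(h₂ − h₁).
P₂ = 222000 + ½·1030·(3.51² − 17.2²) − 1030·9.8·(+1.54) = 222000 + (-146000) − (15500) = 60500 Pa.

60500 Pa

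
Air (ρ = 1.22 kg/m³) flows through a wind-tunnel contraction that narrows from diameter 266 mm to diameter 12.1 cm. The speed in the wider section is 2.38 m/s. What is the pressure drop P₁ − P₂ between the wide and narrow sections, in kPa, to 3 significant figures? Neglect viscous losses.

The volume flow rate is constant, so v₂ = (A₁/A₂)v₁ = (556/115)·2.38 = 11.5 m/s.
With no height change, Bernoulli's equation is P₁ + ½ρv₁² = P₂ + ½ρv₂².
P₁ − P₂ = ½·1.22·(11.5² − 2.38²) = ½·1.22·127 = 77.2 Pa.

ΔP ≈ 0.0772 kPa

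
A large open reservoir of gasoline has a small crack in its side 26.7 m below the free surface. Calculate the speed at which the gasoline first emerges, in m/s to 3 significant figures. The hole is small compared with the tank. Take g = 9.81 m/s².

v ≈ 22.9 m/s

Torricelli's result v = √(2gh) gives v = √(2·9.81·26.7) = 22.9 m/s.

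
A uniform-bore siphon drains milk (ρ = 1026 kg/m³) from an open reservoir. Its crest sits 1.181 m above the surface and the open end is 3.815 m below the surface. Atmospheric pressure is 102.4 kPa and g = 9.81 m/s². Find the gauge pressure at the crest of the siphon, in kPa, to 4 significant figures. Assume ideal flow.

The outlet speed comes from Torricelli: v = √(2g·3.815) = 8.652 m/s.
Continuity keeps v the same throughout the tube; from surface to crest, P_atm + 0 = P_top + ½ρv² + ρg·h_top.
P_top = 102400 − ½·1026·8.652² − 1026·9.81·1.181 = 52110 Pa. So P_gauge = P_top − P_atm = -50290 Pa.

-50.29 kPa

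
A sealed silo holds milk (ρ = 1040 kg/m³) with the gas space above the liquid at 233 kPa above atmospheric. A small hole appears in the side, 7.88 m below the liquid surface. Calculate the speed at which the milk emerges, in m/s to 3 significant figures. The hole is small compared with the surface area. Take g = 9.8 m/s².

v = 24.5 m/s

Take point 1 at the surface (v₁ ≈ 0) and point 2 at the hole (at atmospheric pressure). Bernoulli: P₁ + ρg h = P_atm + ½ρv₂².
With P₁ − P_atm = 233000 Pa, v₂ = √(2gh + 2ΔP/ρ) = √(2·9.8·7.88 + 2·233000/1040) = 24.5 m/s.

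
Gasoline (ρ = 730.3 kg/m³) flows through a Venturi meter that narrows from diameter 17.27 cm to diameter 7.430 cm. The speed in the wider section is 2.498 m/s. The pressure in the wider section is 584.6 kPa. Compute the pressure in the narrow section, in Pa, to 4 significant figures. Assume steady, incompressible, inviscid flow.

520400 Pa

Mass conservation (A₁v₁ = A₂v₂) gives v₂ = 2.498 × 234.2/43.36 = 13.50 m/s.
With no height change, Bernoulli's equation is P₁ + ½ρv₁² = P₂ + ½ρv₂².
P₂ = P₁ − ½ρ(v₂² − v₁²) = 584600 − ½·730.3·(13.50² − 2.498²) = 584600 − 64230 = 520400 Pa.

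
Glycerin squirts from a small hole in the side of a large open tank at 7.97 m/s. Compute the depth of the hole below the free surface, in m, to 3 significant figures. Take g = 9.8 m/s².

For a small hole in a large open tank, ½v² = gh, giving h = v²/(2g).
h = 7.97²/(2·9.8) = 63.5/19.60 = 3.24 m.

3.24 m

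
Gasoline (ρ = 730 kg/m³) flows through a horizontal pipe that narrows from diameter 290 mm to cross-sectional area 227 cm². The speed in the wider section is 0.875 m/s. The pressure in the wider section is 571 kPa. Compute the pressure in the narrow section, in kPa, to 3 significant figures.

P₂ ≈ 569 kPa

By continuity, v₂ = v₁·A₁/A₂ = 0.875·(661/227) = 2.55 m/s.
Bernoulli (h₁ = h₂): P₁ − P₂ = ½ρ(v₂² − v₁²).
P₂ = P₁ − ½ρ(v₂² − v₁²) = 571000 − ½·730·(2.55² − 0.875²) = 571000 − 2090 = 569000 Pa.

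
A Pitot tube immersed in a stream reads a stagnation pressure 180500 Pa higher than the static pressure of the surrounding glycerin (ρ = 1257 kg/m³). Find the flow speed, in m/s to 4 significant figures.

16.95 m/s

The dynamic pressure equals the rise in static pressure at the stagnation point: ΔP = ½ρv².
v = √(2ΔP/ρ) = √(2·180500/1257) = 16.95 m/s.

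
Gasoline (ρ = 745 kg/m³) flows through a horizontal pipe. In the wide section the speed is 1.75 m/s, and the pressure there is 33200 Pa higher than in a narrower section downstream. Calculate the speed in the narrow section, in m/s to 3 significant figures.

v₂ ≈ 9.60 m/s

With h₁ = h₂, rearranging Bernoulli gives v₂ = √(v₁² + 2ΔP/ρ).
v₂ = √(1.75² + 2·33200/745) = √(3.06 + 89.1) = 9.60 m/s.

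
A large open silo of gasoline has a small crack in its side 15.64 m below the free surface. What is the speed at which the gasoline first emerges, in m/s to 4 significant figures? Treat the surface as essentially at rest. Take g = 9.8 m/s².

Torricelli's result v = √(2gh) gives v = √(2·9.8·15.64) = 17.51 m/s.

v ≈ 17.51 m/s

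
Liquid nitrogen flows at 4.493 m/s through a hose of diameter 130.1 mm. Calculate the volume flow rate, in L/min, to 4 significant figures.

Q = A·v = 0.01329 m² × 4.493 m/s = 0.05973 m³/s.
Converting: 0.05973 m³/s × 60000 = 3584 L/min.

Q ≈ 3584 L/min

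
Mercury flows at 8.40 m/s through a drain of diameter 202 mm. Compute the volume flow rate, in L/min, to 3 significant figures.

Q = A·v = 0.0320 m² × 8.40 m/s = 0.269 m³/s.
Converting: 0.269 m³/s × 60000 = 16200 L/min.

Q ≈ 16200 L/min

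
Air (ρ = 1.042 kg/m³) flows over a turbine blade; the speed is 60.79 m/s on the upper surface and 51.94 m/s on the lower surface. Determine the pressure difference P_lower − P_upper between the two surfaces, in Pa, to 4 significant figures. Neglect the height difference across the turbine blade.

The pressure is lower where the speed is higher: ΔP = ½ρ(v_up² − v_low²).
ΔP = ½·1.042·(60.79² − 51.94²) = 519.8 Pa.

ΔP = 519.8 Pa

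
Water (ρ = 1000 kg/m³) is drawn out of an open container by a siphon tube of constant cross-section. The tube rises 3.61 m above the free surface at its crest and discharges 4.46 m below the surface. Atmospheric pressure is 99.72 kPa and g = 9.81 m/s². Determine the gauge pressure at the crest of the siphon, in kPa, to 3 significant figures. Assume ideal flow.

-79.2 kPa

Bernoulli surface→outlet gives ½v² = g·h_out, so v = √(2·9.81·4.46) = 9.35 m/s.
With constant cross-section the crest speed equals v; applying Bernoulli from the surface up to the crest, P_top = P_atm − ½ρv² − ρg·h_top.
P_top = 99720 − ½·1000·9.35² − 1000·9.81·3.61 = 20600 Pa. So P_gauge = P_top − P_atm = -79200 Pa.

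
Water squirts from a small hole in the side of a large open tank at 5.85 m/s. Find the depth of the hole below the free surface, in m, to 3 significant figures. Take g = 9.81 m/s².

Inverting v = √(2gh) gives h = v² / 2g.
h = 5.85²/(2·9.81) = 34.2/19.62 = 1.74 m.

1.74 m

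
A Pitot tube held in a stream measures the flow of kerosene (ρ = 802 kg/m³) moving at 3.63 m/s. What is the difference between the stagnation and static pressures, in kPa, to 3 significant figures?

ΔP ≈ 5.28 kPa

The dynamic pressure equals the rise in static pressure at the stagnation point: ΔP = ½ρv².
ΔP = ½·802·3.63² = 5280 Pa.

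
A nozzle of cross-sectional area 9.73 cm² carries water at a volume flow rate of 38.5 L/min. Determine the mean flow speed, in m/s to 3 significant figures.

0.659 m/s

Q = 38.5 L/min = 0.000642 m³/s.
v = Q/A = 0.000642 / 0.000973 = 0.659 m/s.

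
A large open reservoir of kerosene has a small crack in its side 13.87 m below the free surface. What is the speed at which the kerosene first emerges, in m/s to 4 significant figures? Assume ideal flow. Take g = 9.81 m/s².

With the surface at rest and both surface and jet at atmospheric pressure, Bernoulli gives ρg h = ½ρv², so v = √(2gh) = √(2·9.81·13.87) = 16.50 m/s.

v ≈ 16.50 m/s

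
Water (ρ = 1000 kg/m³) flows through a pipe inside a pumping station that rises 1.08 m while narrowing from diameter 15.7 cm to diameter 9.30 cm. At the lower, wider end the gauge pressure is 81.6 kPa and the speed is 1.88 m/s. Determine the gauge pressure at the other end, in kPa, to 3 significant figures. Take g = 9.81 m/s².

58.4 kPa

Mass conservation (A₁v₁ = A₂v₂) gives v₂ = 1.88 × 194/67.9 = 5.36 m/s.
Bernoulli: P₁ + ½ρv₁² + ρg h₁ = P₂ + ½ρv₂² + ρg h₂, so P₂ = P₁ + ½ρ(v₁² − v₂²) − ρg(h₂ − h₁).
P₂ = 81600 + ½·1000·(1.88² − 5.36²) − 1000·9.81·(+1.08) = 81600 + (-12600) − (10600) = 58400 Pa.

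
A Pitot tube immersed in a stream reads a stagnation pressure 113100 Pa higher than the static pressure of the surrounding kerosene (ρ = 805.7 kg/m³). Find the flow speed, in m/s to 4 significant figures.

At the stagnation point the flow is brought to rest, so Bernoulli gives P_stag − P_static = ½ρv².
v = √(2ΔP/ρ) = √(2·113100/805.7) = 16.76 m/s.

v ≈ 16.76 m/s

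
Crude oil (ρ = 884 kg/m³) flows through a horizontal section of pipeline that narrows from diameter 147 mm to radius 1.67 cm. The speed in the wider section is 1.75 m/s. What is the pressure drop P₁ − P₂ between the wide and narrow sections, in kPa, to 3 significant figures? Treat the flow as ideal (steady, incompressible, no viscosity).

ΔP ≈ 507 kPa

The volume flow rate is constant, so v₂ = (A₁/A₂)v₁ = (170/8.76)·1.75 = 33.9 m/s.
Along the horizontal streamline, P + ½ρv² is constant.
P₁ − P₂ = ½·884·(33.9² − 1.75²) = ½·884·1150 = 507000 Pa.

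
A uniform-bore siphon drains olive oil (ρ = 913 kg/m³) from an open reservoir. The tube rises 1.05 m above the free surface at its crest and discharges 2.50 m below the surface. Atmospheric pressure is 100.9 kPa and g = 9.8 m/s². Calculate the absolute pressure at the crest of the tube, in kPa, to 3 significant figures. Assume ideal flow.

The outlet speed comes from Torricelli: v = √(2g·2.50) = 7.00 m/s.
Continuity keeps v the same throughout the tube; from surface to crest, P_atm + 0 = P_top + ½ρv² + ρg·h_top.
P_top = 100900 − ½·913·7.00² − 913·9.8·1.05 = 69100 Pa.

P_top = 69.1 kPa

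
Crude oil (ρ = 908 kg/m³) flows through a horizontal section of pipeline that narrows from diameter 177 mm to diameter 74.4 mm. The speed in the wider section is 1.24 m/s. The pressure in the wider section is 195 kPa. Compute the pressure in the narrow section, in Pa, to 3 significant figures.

Continuity gives A₁v₁ = A₂v₂, so v₂ = (246 cm²)/(43.5 cm²) × 1.24 m/s = 7.02 m/s.
With no height change, Bernoulli's equation is P₁ + ½ρv₁² = P₂ + ½ρv₂².
P₂ = P₁ − ½ρ(v₂² − v₁²) = 195000 − ½·908·(7.02² − 1.24²) = 195000 − 21700 = 173000 Pa.

P₂ ≈ 173000 Pa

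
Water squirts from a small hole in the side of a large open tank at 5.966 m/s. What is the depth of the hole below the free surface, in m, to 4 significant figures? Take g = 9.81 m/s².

For a small hole in a large open tank, ½v² = gh, giving h = v²/(2g).
h = 5.966²/(2·9.81) = 35.59/19.62 = 1.814 m.

h = 1.814 m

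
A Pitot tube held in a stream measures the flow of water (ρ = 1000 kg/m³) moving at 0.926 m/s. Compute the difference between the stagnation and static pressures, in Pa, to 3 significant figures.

ΔP = 429 Pa

The dynamic pressure equals the rise in static pressure at the stagnation point: ΔP = ½ρv².
ΔP = ½·1000·0.926² = 429 Pa.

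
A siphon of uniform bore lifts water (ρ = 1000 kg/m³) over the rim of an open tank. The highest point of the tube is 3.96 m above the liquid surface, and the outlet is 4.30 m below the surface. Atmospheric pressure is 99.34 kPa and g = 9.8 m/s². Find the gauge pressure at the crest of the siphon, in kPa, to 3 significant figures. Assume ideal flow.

P_gauge = -80.9 kPa

From the surface to the outlet (both open to atmosphere, surface at rest): v = √(2g·h_out) = √(2·9.8·4.30) = 9.18 m/s.
With constant cross-section the crest speed equals v; applying Bernoulli from the surface up to the crest, P_top = P_atm − ½ρv² − ρg·h_top.
P_top = 99340 − ½·1000·9.18² − 1000·9.8·3.96 = 18400 Pa. So P_gauge = P_top − P_atm = -80900 Pa.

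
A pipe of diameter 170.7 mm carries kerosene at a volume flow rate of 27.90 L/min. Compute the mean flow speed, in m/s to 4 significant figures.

v ≈ 0.02032 m/s

Q = 27.90 L/min = 0.0004650 m³/s.
v = Q/A = 0.0004650 / 0.02289 = 0.02032 m/s.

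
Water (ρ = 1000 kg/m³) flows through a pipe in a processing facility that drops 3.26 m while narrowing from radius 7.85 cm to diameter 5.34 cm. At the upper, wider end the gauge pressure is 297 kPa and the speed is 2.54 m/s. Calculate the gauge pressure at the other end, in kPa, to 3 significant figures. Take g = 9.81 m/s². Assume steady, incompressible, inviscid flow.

P₂ ≈ 91.2 kPa

The volume flow rate is constant, so v₂ = (A₁/A₂)v₁ = (194/22.4)·2.54 = 22.0 m/s.
Applying Bernoulli between the two ends and solving for P₂: P₂ = P₁ + ½ρ(v₁² − v₂²) − ρgΔh.
P₂ = 297000 + ½·1000·(2.54² − 22.0²) − 1000·9.81·(−3.26) = 297000 + (-238000) − (-32000) = 91200 Pa.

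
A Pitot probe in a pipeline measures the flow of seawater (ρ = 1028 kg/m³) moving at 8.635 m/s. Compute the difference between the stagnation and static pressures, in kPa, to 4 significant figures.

38.33 kPa

The dynamic pressure equals the rise in static pressure at the stagnation point: ΔP = ½ρv².
ΔP = ½·1028·8.635² = 38330 Pa.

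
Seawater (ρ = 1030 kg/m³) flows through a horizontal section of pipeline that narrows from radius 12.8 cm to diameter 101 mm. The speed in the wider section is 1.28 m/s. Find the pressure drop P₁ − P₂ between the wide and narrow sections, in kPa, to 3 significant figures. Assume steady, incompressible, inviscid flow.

ΔP ≈ 34.0 kPa

Continuity gives A₁v₁ = A₂v₂, so v₂ = (515 cm²)/(80.1 cm²) × 1.28 m/s = 8.22 m/s.
With no height change, Bernoulli's equation is P₁ + ½ρv₁² = P₂ + ½ρv₂².
P₁ − P₂ = ½·1030·(8.22² − 1.28²) = ½·1030·66.0 = 34000 Pa.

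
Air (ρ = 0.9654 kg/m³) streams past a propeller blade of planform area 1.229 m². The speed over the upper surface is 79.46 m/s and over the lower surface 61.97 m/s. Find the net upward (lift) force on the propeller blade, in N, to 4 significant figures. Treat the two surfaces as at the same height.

With equal heights on the two surfaces, Bernoulli gives P_lower − P_upper = ½ρ(v_upper² − v_lower²).
ΔP = ½·0.9654·(79.46² − 61.97²) = 1194 Pa.
Lift = ΔP · A = 1194 × 1.229 = 1467 N.

1467 N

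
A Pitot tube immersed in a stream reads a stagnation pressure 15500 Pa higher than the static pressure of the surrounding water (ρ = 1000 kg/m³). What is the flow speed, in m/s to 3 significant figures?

The dynamic pressure equals the rise in static pressure at the stagnation point: ΔP = ½ρv².
v = √(2ΔP/ρ) = √(2·15500/1000) = 5.57 m/s.

5.57 m/s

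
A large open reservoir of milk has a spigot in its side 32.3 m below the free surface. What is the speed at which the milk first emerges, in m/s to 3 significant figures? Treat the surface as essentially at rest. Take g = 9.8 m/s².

25.2 m/s

With the surface at rest and both surface and jet at atmospheric pressure, Bernoulli gives ρg h = ½ρv², so v = √(2gh) = √(2·9.8·32.3) = 25.2 m/s.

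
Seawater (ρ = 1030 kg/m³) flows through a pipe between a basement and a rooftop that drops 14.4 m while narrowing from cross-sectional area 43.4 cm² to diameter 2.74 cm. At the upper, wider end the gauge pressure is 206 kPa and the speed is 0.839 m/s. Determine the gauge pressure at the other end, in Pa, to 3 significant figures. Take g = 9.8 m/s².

By continuity, v₂ = v₁·A₁/A₂ = 0.839·(43.4/5.90) = 6.18 m/s.
Bernoulli: P₁ + ½ρv₁² + ρg h₁ = P₂ + ½ρv₂² + ρg h₂, so P₂ = P₁ + ½ρ(v₁² − v₂²) − ρg(h₂ − h₁).
P₂ = 206000 + ½·1030·(0.839² − 6.18²) − 1030·9.8·(−14.4) = 206000 + (-19300) − (-145000) = 332000 Pa.

P₂ ≈ 332000 Pa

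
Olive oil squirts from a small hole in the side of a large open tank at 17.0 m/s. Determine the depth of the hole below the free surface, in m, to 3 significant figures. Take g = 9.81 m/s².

Torricelli: v = √(2gh), so h = v²/(2g).
h = 17.0²/(2·9.81) = 289/19.62 = 14.7 m.

h ≈ 14.7 m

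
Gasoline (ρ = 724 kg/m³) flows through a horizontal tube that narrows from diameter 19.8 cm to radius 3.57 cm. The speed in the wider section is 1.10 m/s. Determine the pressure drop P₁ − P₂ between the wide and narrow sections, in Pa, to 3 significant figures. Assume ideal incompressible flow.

Mass conservation (A₁v₁ = A₂v₂) gives v₂ = 1.10 × 308/40.0 = 8.46 m/s.
Bernoulli (h₁ = h₂): P₁ − P₂ = ½ρ(v₂² − v₁²).
P₁ − P₂ = ½·724·(8.46² − 1.10²) = ½·724·70.3 = 25500 Pa.

25500 Pa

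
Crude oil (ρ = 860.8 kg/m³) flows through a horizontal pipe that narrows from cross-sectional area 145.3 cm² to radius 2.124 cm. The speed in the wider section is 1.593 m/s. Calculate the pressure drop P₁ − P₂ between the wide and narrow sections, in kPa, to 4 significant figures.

ΔP ≈ 113.7 kPa

Continuity gives A₁v₁ = A₂v₂, so v₂ = (145.3 cm²)/(14.17 cm²) × 1.593 m/s = 16.33 m/s.
Bernoulli (h₁ = h₂): P₁ − P₂ = ½ρ(v₂² − v₁²).
P₁ − P₂ = ½·860.8·(16.33² − 1.593²) = ½·860.8·264.2 = 113700 Pa.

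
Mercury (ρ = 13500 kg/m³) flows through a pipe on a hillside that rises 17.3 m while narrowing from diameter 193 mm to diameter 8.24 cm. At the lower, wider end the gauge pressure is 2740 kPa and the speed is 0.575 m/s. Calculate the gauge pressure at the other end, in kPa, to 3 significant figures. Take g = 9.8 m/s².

P₂ ≈ 386 kPa

The volume flow rate is constant, so v₂ = (A₁/A₂)v₁ = (293/53.3)·0.575 = 3.15 m/s.
Applying Bernoulli between the two ends and solving for P₂: P₂ = P₁ + ½ρ(v₁² − v₂²) − ρgΔh.
P₂ = 2740000 + ½·13500·(0.575² − 3.15²) − 13500·9.8·(+17.3) = 2740000 + (-64900) − (2290000) = 386000 Pa.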